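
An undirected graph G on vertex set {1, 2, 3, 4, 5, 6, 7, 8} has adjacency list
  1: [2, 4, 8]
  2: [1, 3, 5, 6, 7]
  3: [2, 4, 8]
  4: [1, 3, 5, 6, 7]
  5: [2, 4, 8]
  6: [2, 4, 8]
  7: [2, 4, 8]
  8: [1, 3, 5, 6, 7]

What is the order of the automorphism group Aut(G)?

720

The vertices split by degree into {2, 4, 8} (degree 5) and {1, 3, 5, 6, 7} (degree 3); every edge runs between the two parts, so G is the complete bipartite graph K_{3,5}. Automorphisms preserve the bipartition setwise (since the parts differ in size) and act as S_5 × S_3 within it; |Aut| = 720.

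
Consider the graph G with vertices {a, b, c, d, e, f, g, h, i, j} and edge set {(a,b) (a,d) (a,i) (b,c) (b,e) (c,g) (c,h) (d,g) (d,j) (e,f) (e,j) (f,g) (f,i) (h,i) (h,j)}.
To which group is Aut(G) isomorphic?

the symmetric group S_5

G is 3-regular on 10 vertices with no triangles and no 4-cycles (girth 5): this is the Petersen graph. It is a classical fact that the Petersen graph has automorphism group S_5 (order 120), arising from its description as the Kneser graph K(5,2).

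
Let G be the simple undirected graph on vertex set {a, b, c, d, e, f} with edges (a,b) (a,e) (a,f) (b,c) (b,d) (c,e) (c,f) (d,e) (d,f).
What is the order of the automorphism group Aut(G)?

G is 3-regular and bipartite with parts {b, e, f} and {a, c, d} (each part is independent and every cross-pair is an edge), so G = K_{3,3}. Each part can be permuted independently (S_3 × S_3) and the two equal-size parts can also be swapped, giving (S_3 × S_3) ⋊ Z_2 of order 2·(3!)² = 72.

72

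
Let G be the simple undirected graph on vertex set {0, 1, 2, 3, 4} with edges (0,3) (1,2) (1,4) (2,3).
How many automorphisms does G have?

The degree sequence is [1, 2, 2, 2, 1]; the two degree-1 vertices 0 and 4 are the ends of a path, so G = P_5. A path has exactly one nontrivial symmetry — reversal — giving Aut(G) of order 2.

2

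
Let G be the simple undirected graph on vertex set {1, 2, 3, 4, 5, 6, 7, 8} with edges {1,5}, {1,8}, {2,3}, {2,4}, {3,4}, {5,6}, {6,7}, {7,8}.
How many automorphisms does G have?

G has two connected components, {1, 5, 6, 7, 8} and {2, 3, 4}; each is 2-regular, so G = C_5 ⊔ C_3. The components are non-isomorphic (different sizes), so Aut(G) = Aut(C_5) × Aut(C_3) = D_5 × D_3 of order 10·6 = 60.

60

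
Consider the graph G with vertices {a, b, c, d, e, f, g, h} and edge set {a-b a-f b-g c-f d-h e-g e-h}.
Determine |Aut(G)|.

The degree sequence is [2, 2, 1, 1, 2, 2, 2, 2]; the two degree-1 vertices c and d are the ends of a path, so G = P_8. A path has exactly one nontrivial symmetry — reversal — giving Aut(G) of order 2.

2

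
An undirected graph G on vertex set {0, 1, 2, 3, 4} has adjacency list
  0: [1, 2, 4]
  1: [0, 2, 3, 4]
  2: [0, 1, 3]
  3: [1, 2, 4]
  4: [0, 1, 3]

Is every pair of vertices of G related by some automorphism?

Vertex 1 is the only vertex of degree 4, so every automorphism fixes it; G is not vertex-transitive.

No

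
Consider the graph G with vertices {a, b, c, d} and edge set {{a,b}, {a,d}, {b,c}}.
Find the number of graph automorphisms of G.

The degree sequence is [2, 2, 1, 1]; the two degree-1 vertices c and d are the ends of a path, so G = P_4. The only nontrivial automorphism of a path is the end-to-end reflection, so Aut(G) ≅ Z_2.

2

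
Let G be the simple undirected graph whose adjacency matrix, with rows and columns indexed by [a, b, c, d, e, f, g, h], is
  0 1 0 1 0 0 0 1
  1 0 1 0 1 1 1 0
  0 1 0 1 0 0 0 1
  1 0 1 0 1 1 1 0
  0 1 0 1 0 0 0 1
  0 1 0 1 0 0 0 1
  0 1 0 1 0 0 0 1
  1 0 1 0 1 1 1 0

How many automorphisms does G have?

The vertices split by degree into {b, d, h} (degree 5) and {a, c, e, f, g} (degree 3); every edge runs between the two parts, so G is the complete bipartite graph K_{3,5}. Automorphisms preserve the bipartition setwise (since the parts differ in size) and act as S_5 × S_3 within it; |Aut| = 720.

720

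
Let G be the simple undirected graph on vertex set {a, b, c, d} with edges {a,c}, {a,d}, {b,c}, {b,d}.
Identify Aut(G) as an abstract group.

D_4

Every vertex has degree 2 and the graph is connected, so G is the 4-cycle C_4. C_4 has 4 rotations and 4 reflections, so Aut(C_4) ≅ D_4 of order 8.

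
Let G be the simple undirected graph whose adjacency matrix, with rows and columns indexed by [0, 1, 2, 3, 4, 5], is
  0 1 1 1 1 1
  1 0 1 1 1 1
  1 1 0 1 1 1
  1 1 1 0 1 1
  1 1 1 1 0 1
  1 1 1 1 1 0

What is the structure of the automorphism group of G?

Every vertex has degree 5, so G is the complete graph K_6. Every bijection on the vertex set is an automorphism of K_6; hence Aut(K_6) ≅ S_6, order 720.

the symmetric group on 6 letters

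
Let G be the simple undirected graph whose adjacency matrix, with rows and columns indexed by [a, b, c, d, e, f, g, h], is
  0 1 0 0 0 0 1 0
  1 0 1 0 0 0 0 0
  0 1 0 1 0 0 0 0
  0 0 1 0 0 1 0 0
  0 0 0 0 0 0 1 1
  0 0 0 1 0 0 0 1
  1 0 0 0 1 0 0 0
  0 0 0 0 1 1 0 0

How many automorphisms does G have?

Every vertex has degree 2 and the graph is connected, so G is the 8-cycle C_8. The automorphisms of the 8-cycle are exactly the symmetries of a regular 8-gon: the dihedral group D_8, |D_8| = 16.

16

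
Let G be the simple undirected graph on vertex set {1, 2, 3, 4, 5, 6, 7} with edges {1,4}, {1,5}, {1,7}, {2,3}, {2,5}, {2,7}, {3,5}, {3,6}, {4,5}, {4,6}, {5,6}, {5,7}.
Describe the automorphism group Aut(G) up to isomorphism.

D_6

Vertex 5 is the unique vertex of degree 6; the remaining 6 vertices each have degree 3 and induce a cycle, so G is the wheel on 7 vertices with hub 5. With the hub fixed, the remaining symmetry is that of the rim cycle C_6, giving the dihedral group D_6.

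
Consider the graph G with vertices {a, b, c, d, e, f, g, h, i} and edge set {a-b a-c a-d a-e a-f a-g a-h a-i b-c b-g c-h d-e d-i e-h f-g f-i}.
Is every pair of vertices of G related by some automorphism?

No

Vertex a is the only vertex of degree 8, so every automorphism fixes it; G is not vertex-transitive.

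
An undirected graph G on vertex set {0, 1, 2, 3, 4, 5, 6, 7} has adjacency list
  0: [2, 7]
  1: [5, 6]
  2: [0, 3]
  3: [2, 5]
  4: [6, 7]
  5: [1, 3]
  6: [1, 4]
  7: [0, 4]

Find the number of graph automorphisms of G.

Every vertex has degree 2 and the graph is connected, so G is the 8-cycle C_8. The automorphisms of the 8-cycle are exactly the symmetries of a regular 8-gon: the dihedral group D_8, |D_8| = 16.

16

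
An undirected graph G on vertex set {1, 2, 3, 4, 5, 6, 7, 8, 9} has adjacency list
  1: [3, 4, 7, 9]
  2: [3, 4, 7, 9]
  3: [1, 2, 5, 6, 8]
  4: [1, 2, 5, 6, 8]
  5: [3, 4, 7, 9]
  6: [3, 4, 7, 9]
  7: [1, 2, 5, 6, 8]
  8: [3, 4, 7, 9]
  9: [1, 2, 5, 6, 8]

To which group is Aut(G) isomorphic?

S_5 × S_4

The vertices split by degree into {3, 4, 7, 9} (degree 5) and {1, 2, 5, 6, 8} (degree 4); every edge runs between the two parts, so G is the complete bipartite graph K_{4,5}. The parts have unequal sizes, so no automorphism swaps them; each part is permuted independently, giving S_5 × S_4 of order 5!·4! = 2880.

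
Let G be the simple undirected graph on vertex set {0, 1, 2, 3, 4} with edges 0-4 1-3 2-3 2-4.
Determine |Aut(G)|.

2

The degree sequence is [1, 1, 2, 2, 2]; the two degree-1 vertices 0 and 1 are the ends of a path, so G = P_5. The only nontrivial automorphism of a path is the end-to-end reflection, so Aut(G) ≅ Z_2.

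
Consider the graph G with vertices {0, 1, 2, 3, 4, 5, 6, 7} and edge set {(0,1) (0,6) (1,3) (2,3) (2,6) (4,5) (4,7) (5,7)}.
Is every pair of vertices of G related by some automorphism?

No

G has two connected components, {0, 1, 2, 3, 6} and {4, 5, 7}; each is 2-regular, so G = C_5 ⊔ C_3. The orbit of 0 under Aut(G) is {0, 1, 2, 3, 6}, which does not contain 4, so G is not vertex-transitive.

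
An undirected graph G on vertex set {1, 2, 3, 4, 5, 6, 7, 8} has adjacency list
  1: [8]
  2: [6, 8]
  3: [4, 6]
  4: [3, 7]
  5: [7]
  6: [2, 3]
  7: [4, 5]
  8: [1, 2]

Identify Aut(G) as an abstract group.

The degree sequence is [1, 2, 2, 2, 1, 2, 2, 2]; the two degree-1 vertices 1 and 5 are the ends of a path, so G = P_8. The only nontrivial automorphism of a path is the end-to-end reflection, so Aut(G) ≅ Z_2.

C_2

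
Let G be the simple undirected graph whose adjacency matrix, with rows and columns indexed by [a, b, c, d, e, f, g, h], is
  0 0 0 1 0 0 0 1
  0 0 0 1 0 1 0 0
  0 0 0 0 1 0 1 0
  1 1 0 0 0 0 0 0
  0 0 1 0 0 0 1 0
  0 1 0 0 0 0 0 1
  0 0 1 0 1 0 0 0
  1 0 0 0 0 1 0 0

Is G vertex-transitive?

G has two connected components, {a, b, d, f, h} and {c, e, g}; each is 2-regular, so G = C_5 ⊔ C_3. The orbit of a under Aut(G) is {a, b, d, f, h}, which does not contain c, so G is not vertex-transitive.

No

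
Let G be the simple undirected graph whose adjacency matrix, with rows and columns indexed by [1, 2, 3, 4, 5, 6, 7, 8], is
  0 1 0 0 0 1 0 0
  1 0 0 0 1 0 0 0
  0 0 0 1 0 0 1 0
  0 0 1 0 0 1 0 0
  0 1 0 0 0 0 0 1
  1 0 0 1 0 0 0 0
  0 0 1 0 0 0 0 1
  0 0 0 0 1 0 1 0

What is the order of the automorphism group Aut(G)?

Every vertex has degree 2 and the graph is connected, so G is the 8-cycle C_8. The automorphisms of the 8-cycle are exactly the symmetries of a regular 8-gon: the dihedral group D_8, |D_8| = 16.

16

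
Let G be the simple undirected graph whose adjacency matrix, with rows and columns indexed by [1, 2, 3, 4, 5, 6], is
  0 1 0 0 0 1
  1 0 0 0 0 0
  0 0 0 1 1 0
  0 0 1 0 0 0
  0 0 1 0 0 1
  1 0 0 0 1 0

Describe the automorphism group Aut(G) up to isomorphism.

the cyclic group of order 2

The degree sequence is [2, 1, 2, 1, 2, 2]; the two degree-1 vertices 2 and 4 are the ends of a path, so G = P_6. A path has exactly one nontrivial symmetry — reversal — giving Aut(G) of order 2.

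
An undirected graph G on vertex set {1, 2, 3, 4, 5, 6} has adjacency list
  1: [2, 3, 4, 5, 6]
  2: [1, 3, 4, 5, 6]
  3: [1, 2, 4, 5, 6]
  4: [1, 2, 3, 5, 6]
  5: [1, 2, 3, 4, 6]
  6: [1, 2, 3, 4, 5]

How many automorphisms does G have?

Every vertex has degree 5, so G is the complete graph K_6. Any permutation of the 6 vertices preserves K_6, so Aut(K_6) = S_6 of order 6! = 720.

720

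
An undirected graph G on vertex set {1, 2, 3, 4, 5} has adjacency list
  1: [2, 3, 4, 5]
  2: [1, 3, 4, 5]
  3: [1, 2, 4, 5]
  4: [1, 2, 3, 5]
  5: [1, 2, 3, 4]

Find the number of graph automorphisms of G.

Every vertex has degree 4, so G is the complete graph K_5. Every bijection on the vertex set is an automorphism of K_5; hence Aut(K_5) ≅ S_5, order 120.

120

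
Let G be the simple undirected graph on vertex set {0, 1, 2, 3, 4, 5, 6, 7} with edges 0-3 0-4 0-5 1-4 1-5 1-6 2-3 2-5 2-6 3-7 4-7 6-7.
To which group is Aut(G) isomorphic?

G is 3-regular and bipartite on 2^3 = 8 vertices with girth 4; it is the hypercube graph Q_3. The symmetry group of the 3-cube is the hyperoctahedral group B_3 = Z_2 ≀ S_3, of order 2^3·3! = 48.

the hyperoctahedral group B_3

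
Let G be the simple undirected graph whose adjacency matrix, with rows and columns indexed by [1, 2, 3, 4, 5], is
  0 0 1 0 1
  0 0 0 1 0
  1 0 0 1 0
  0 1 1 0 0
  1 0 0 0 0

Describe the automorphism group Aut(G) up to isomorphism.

the cyclic group of order 2

The degree sequence is [2, 1, 2, 2, 1]; the two degree-1 vertices 2 and 5 are the ends of a path, so G = P_5. The only nontrivial automorphism of a path is the end-to-end reflection, so Aut(G) ≅ Z_2.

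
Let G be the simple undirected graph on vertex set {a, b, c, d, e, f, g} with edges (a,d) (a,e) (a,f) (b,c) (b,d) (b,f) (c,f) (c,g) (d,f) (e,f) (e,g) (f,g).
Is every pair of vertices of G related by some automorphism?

No

Vertex f is the only vertex of degree 6, so every automorphism fixes it; G is not vertex-transitive.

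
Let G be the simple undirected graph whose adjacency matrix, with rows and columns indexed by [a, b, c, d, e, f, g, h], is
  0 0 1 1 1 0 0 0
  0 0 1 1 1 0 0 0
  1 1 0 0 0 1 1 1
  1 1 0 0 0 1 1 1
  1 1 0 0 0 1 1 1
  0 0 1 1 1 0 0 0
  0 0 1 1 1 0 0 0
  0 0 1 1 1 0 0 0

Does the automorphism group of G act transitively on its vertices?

Automorphisms preserve degree, but G has vertices of degree 3 and vertices of degree 5; no automorphism maps one to the other, so G is not vertex-transitive.

No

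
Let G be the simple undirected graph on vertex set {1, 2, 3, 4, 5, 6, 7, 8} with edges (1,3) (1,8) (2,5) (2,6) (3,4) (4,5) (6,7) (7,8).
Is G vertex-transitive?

Yes

G is 2-regular and connected on 8 vertices, i.e. the cycle C_8. The automorphisms of the 8-cycle are exactly the symmetries of a regular 8-gon: the dihedral group D_8, |D_8| = 16. This group acts transitively on the 8 vertices.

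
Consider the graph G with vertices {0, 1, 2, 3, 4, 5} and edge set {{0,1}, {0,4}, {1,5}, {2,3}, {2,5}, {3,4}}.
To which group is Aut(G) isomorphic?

the dihedral group of order 12

G is 2-regular and connected on 6 vertices, i.e. the cycle C_6. C_6 has 6 rotations and 6 reflections, so Aut(C_6) ≅ D_6 of order 12.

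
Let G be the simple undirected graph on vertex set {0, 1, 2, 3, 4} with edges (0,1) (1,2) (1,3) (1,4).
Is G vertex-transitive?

No

Vertex 1 is the only vertex of degree 4, so every automorphism fixes it; G is not vertex-transitive.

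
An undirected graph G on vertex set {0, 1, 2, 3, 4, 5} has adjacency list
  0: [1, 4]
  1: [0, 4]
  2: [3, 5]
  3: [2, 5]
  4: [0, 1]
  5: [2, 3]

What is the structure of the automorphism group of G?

D_3 ≀ Z_2

G has two connected components, {2, 3, 5} and {0, 1, 4}; each is 2-regular, so G = C_3 ⊔ C_3. With two isomorphic components, Aut(G) = Aut(C_3) ≀ S_2 = (D_3 × D_3) ⋊ Z_2: permute each cycle by D_3, then optionally swap the two cycles. Order 2·(2·3)² = 72.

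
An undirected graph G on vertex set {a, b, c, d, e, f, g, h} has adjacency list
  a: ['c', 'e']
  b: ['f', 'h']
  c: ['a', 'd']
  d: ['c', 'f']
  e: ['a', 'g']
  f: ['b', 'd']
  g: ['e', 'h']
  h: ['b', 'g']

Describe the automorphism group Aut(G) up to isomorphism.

Every vertex has degree 2 and the graph is connected, so G is the 8-cycle C_8. C_8 has 8 rotations and 8 reflections, so Aut(C_8) ≅ D_8 of order 16.

the dihedral group of order 16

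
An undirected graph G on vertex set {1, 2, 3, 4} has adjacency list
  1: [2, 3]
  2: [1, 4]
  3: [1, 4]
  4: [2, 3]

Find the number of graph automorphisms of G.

8

G is 2-regular and bipartite on 2^2 = 4 vertices with girth 4; it is the hypercube graph Q_2. The symmetry group of the 2-cube is the hyperoctahedral group B_2 = Z_2 ≀ S_2, of order 2^2·2! = 8.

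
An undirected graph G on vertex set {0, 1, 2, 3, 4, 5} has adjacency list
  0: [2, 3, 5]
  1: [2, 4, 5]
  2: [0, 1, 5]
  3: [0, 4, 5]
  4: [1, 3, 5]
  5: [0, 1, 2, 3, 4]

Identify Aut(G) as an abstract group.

Vertex 5 is the unique vertex of degree 5; the remaining 5 vertices each have degree 3 and induce a cycle, so G is the wheel on 6 vertices with hub 5. Every automorphism fixes the hub and acts on the rim 5-cycle, so Aut(G) ≅ Aut(C_5) = D_5 of order 10.

the dihedral group of order 10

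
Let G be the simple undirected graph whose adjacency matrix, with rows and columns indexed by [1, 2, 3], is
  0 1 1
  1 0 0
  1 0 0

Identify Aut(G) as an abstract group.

The degree sequence is [2, 1, 1]; the two degree-1 vertices 2 and 3 are the ends of a path, so G = P_3. The only nontrivial automorphism of a path is the end-to-end reflection, so Aut(G) ≅ Z_2.

the cyclic group of order 2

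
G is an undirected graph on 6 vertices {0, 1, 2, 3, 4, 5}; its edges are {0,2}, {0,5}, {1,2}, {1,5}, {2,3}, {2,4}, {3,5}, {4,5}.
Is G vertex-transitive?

No

Automorphisms preserve degree, but G has vertices of degree 2 and vertices of degree 4; no automorphism maps one to the other, so G is not vertex-transitive.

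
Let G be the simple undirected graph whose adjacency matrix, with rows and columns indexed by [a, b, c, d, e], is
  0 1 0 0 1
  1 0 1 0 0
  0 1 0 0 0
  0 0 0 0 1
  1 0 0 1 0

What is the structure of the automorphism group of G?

The degree sequence is [2, 2, 1, 1, 2]; the two degree-1 vertices c and d are the ends of a path, so G = P_5. A path has exactly one nontrivial symmetry — reversal — giving Aut(G) of order 2.

the cyclic group of order 2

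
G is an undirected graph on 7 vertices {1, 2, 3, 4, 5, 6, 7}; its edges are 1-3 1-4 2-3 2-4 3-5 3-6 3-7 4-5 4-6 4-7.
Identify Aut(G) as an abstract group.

The vertices split by degree into {3, 4} (degree 5) and {1, 2, 5, 6, 7} (degree 2); every edge runs between the two parts, so G is the complete bipartite graph K_{2,5}. Automorphisms preserve the bipartition setwise (since the parts differ in size) and act as S_5 × S_2 within it; |Aut| = 240.

S_5 × S_2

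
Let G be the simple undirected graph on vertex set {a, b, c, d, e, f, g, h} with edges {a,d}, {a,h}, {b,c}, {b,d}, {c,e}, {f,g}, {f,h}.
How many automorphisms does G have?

2

The degree sequence is [2, 2, 2, 2, 1, 2, 1, 2]; the two degree-1 vertices e and g are the ends of a path, so G = P_8. A path has exactly one nontrivial symmetry — reversal — giving Aut(G) of order 2.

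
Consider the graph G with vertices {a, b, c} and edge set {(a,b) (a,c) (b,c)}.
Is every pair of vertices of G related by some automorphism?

All 3 vertices are pairwise adjacent: G = K_3. Any permutation of the 3 vertices preserves K_3, so Aut(K_3) = S_3 of order 3! = 6. This group acts transitively on the 3 vertices.

Yes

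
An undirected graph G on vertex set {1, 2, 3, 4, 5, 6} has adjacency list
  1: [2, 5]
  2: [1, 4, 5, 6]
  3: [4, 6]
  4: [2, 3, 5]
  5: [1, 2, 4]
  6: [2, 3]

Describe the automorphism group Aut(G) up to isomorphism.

1

The degree sequence is [2, 4, 2, 3, 3, 2]. Checking the degree-preserving permutations of the vertex set shows that none except the identity preserves every edge, so Aut(G) is trivial.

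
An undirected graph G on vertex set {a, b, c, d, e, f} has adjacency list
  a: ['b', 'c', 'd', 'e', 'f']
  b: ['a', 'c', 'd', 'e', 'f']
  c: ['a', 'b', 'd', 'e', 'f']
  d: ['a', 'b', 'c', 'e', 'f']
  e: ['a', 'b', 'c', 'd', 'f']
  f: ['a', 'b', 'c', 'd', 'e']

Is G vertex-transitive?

Every vertex has degree 5, so G is the complete graph K_6. Any permutation of the 6 vertices preserves K_6, so Aut(K_6) = S_6 of order 6! = 720. Under this action every vertex can be carried to every other, so G is vertex-transitive.

Yes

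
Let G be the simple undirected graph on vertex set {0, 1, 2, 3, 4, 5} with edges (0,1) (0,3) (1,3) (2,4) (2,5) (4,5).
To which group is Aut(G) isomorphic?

D_3 ≀ Z_2

G has two connected components, {0, 1, 3} and {2, 4, 5}; each is 2-regular, so G = C_3 ⊔ C_3. With two isomorphic components, Aut(G) = Aut(C_3) ≀ S_2 = (D_3 × D_3) ⋊ Z_2: permute each cycle by D_3, then optionally swap the two cycles. Order 2·(2·3)² = 72.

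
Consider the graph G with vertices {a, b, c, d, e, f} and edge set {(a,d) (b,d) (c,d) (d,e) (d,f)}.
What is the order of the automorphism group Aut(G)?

Vertex d has degree 5 and every other vertex has degree 1, so G is the star K_{1,5} with centre d. The 5 leaves are pairwise interchangeable while the centre is fixed, giving Aut(G) = S_5.

120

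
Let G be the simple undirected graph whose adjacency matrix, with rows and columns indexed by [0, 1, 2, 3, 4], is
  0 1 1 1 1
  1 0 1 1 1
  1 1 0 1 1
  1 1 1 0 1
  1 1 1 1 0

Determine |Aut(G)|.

All 5 vertices are pairwise adjacent: G = K_5. Any permutation of the 5 vertices preserves K_5, so Aut(K_5) = S_5 of order 5! = 120.

120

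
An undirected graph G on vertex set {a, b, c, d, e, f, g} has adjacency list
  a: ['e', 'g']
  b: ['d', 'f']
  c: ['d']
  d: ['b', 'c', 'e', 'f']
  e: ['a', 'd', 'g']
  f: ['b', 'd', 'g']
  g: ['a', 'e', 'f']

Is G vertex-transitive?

No

Vertex c is the only vertex of degree 1, so every automorphism fixes it; G is not vertex-transitive.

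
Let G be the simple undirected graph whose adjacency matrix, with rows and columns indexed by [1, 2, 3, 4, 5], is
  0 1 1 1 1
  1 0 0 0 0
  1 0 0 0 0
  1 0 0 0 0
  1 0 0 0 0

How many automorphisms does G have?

24

Vertex 1 has degree 4 and every other vertex has degree 1, so G is the star K_{1,4} with centre 1. Any automorphism fixes the centre and permutes the 4 leaves freely, so Aut(G) ≅ S_4 of order 4! = 24.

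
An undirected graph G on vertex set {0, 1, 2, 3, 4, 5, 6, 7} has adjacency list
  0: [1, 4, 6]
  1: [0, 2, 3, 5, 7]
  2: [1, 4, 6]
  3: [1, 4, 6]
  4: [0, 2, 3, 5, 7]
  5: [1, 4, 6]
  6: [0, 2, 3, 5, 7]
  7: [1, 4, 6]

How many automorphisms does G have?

720

The vertices split by degree into {1, 4, 6} (degree 5) and {0, 2, 3, 5, 7} (degree 3); every edge runs between the two parts, so G is the complete bipartite graph K_{3,5}. The parts have unequal sizes, so no automorphism swaps them; each part is permuted independently, giving S_3 × S_5 of order 3!·5! = 720.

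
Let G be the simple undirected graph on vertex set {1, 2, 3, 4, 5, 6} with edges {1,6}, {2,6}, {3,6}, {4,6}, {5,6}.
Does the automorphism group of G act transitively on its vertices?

No

Vertex 6 is the only vertex of degree 5, so every automorphism fixes it; G is not vertex-transitive.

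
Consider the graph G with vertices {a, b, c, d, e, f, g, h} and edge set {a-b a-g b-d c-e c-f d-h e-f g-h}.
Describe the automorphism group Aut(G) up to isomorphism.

D_3 × D_5

G has two connected components, {a, b, d, g, h} and {c, e, f}; each is 2-regular, so G = C_5 ⊔ C_3. No automorphism exchanges components of different sizes, hence Aut(G) is the direct product D_3 × D_5, order 60.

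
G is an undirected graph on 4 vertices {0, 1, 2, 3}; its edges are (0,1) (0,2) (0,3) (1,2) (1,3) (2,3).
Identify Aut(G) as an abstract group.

S_4

All 4 vertices are pairwise adjacent: G = K_4. Every bijection on the vertex set is an automorphism of K_4; hence Aut(K_4) ≅ S_4, order 24.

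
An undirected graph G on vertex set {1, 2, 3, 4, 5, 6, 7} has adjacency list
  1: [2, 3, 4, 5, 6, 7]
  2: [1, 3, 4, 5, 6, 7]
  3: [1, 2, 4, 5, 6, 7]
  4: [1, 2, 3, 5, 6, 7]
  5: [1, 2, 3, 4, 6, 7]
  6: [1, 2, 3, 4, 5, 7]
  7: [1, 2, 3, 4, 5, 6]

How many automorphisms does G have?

5040

All 7 vertices are pairwise adjacent: G = K_7. Any permutation of the 7 vertices preserves K_7, so Aut(K_7) = S_7 of order 7! = 5040.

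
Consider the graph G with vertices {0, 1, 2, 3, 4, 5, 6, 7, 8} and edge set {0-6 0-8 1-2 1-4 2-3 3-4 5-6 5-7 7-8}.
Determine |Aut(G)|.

G has two connected components, {0, 5, 6, 7, 8} and {1, 2, 3, 4}; each is 2-regular, so G = C_5 ⊔ C_4. The components are non-isomorphic (different sizes), so Aut(G) = Aut(C_4) × Aut(C_5) = D_4 × D_5 of order 8·10 = 80.

80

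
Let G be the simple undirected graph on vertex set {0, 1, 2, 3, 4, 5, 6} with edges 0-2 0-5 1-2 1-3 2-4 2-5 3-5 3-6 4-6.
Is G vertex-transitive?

Vertex 2 is the only vertex of degree 4, so every automorphism fixes it; G is not vertex-transitive.

No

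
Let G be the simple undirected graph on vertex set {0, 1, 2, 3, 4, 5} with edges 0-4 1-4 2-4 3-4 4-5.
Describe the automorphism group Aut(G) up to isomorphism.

Vertex 4 has degree 5 and every other vertex has degree 1, so G is the star K_{1,5} with centre 4. The 5 leaves are pairwise interchangeable while the centre is fixed, giving Aut(G) = S_5.

the symmetric group on 5 letters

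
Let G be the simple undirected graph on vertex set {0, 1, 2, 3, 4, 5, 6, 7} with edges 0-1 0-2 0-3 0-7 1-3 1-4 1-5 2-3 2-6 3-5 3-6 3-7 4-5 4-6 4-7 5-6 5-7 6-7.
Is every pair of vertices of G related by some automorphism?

No

Vertex 2 is the only vertex of degree 3, so every automorphism fixes it; G is not vertex-transitive.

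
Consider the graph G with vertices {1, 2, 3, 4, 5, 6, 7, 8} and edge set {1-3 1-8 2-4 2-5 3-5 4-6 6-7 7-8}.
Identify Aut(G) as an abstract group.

G is 2-regular and connected on 8 vertices, i.e. the cycle C_8. C_8 has 8 rotations and 8 reflections, so Aut(C_8) ≅ D_8 of order 16.

D_8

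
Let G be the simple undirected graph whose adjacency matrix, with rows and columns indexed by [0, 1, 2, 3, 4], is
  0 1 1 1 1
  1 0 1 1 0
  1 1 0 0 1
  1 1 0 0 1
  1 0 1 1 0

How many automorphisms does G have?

8

Vertex 0 is the unique vertex of degree 4; the remaining 4 vertices each have degree 3 and induce a cycle, so G is the wheel on 5 vertices with hub 0. Every automorphism fixes the hub and acts on the rim 4-cycle, so Aut(G) ≅ Aut(C_4) = D_4 of order 8.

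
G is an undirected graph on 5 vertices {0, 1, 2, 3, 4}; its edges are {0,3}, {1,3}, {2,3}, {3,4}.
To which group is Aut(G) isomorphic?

the symmetric group on 4 letters

Vertex 3 has degree 4 and every other vertex has degree 1, so G is the star K_{1,4} with centre 3. Any automorphism fixes the centre and permutes the 4 leaves freely, so Aut(G) ≅ S_4 of order 4! = 24.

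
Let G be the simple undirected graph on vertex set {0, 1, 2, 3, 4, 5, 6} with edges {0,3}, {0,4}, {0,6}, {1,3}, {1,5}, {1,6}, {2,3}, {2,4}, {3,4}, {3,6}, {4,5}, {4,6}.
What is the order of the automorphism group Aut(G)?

1

Degrees alone do not determine every vertex (e.g. 0 and 1 both have degree 3), but their neighbour-degree multisets differ: N(0) has degrees [4, 5, 5] while N(1) has degrees [2, 4, 5]. Repeating this refinement separates all vertices, so the only automorphism is the identity.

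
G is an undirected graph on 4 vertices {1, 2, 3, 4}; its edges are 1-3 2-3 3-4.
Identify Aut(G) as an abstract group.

Vertex 3 has degree 3 and every other vertex has degree 1, so G is the star K_{1,3} with centre 3. The 3 leaves are pairwise interchangeable while the centre is fixed, giving Aut(G) = S_3.

the symmetric group on 3 letters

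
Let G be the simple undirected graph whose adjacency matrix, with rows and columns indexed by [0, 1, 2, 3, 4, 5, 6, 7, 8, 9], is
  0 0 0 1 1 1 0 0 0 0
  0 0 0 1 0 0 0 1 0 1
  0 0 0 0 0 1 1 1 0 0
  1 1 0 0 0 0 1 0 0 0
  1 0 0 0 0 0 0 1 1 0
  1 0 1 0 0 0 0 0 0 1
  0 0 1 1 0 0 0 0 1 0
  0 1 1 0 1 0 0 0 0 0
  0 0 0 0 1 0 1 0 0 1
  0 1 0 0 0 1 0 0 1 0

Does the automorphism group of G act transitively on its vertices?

Yes

G is 3-regular on 10 vertices with no triangles and no 4-cycles (girth 5): this is the Petersen graph. Viewing the Petersen graph as the Kneser graph K(5,2) — vertices are 2-subsets of {1,…,5}, edges join disjoint pairs — its automorphisms are exactly the permutations of the 5-element set, so Aut ≅ S_5 of order 120. This group acts transitively on the 10 vertices.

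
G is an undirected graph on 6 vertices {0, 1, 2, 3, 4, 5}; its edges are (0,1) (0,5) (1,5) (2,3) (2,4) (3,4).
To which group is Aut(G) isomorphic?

G has two connected components, {0, 1, 5} and {2, 3, 4}; each is 2-regular, so G = C_3 ⊔ C_3. With two isomorphic components, Aut(G) = Aut(C_3) ≀ S_2 = (D_3 × D_3) ⋊ Z_2: permute each cycle by D_3, then optionally swap the two cycles. Order 2·(2·3)² = 72.

D_3 ≀ Z_2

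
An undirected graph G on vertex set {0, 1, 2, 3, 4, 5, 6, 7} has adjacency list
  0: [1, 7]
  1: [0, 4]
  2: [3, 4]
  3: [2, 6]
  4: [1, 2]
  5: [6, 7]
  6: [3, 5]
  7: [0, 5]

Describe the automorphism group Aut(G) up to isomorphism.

Every vertex has degree 2 and the graph is connected, so G is the 8-cycle C_8. C_8 has 8 rotations and 8 reflections, so Aut(C_8) ≅ D_8 of order 16.

D_8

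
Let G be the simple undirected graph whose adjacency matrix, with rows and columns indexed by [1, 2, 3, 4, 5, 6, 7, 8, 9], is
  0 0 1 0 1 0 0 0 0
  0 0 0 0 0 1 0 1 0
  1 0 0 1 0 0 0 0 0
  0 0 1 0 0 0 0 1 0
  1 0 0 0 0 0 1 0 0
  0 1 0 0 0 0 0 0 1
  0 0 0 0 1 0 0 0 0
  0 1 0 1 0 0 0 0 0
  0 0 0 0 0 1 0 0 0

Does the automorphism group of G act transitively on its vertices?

Automorphisms preserve degree, but G has vertices of degree 1 and vertices of degree 2; no automorphism maps one to the other, so G is not vertex-transitive.

No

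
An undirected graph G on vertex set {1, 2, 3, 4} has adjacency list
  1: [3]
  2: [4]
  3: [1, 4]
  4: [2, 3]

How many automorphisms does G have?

2

The degree sequence is [1, 1, 2, 2]; the two degree-1 vertices 1 and 2 are the ends of a path, so G = P_4. A path has exactly one nontrivial symmetry — reversal — giving Aut(G) of order 2.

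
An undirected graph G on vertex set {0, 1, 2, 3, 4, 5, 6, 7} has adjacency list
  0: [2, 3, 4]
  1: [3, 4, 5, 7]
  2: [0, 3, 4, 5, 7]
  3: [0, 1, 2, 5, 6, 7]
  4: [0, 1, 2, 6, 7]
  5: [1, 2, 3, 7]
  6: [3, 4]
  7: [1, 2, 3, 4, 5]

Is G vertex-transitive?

Vertex 0 is the only vertex of degree 3, so every automorphism fixes it; G is not vertex-transitive.

No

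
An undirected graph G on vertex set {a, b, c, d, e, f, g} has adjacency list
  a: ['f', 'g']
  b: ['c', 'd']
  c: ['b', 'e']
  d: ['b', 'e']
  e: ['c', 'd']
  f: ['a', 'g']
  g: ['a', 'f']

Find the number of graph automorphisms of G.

48

G has two connected components, {b, c, d, e} and {a, f, g}; each is 2-regular, so G = C_4 ⊔ C_3. The components are non-isomorphic (different sizes), so Aut(G) = Aut(C_3) × Aut(C_4) = D_3 × D_4 of order 6·8 = 48.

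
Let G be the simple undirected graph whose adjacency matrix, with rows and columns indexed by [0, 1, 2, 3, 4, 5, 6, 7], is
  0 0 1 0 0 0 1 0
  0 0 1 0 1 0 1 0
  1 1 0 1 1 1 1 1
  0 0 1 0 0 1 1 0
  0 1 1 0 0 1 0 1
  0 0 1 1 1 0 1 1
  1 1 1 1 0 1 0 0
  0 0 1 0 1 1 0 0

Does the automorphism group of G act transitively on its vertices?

Vertex 0 is the only vertex of degree 2, so every automorphism fixes it; G is not vertex-transitive.

No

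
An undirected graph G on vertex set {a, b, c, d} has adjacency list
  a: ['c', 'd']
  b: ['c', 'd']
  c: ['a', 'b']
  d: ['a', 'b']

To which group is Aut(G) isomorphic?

D_4

Every vertex has degree 2 and the graph is connected, so G is the 4-cycle C_4. C_4 has 4 rotations and 4 reflections, so Aut(C_4) ≅ D_4 of order 8.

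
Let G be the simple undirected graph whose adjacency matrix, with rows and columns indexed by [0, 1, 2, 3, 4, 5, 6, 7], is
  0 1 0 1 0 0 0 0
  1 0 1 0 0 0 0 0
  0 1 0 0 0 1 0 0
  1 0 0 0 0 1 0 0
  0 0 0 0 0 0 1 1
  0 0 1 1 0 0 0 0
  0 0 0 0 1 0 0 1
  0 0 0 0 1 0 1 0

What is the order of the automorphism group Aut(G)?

G has two connected components, {0, 1, 2, 3, 5} and {4, 6, 7}; each is 2-regular, so G = C_5 ⊔ C_3. The components are non-isomorphic (different sizes), so Aut(G) = Aut(C_5) × Aut(C_3) = D_5 × D_3 of order 10·6 = 60.

60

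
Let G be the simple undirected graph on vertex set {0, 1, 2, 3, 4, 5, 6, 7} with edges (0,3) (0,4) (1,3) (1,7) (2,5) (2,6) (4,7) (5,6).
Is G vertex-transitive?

No

G has two connected components, {0, 1, 3, 4, 7} and {2, 5, 6}; each is 2-regular, so G = C_5 ⊔ C_3. The orbit of 0 under Aut(G) is {0, 1, 3, 4, 7}, which does not contain 2, so G is not vertex-transitive.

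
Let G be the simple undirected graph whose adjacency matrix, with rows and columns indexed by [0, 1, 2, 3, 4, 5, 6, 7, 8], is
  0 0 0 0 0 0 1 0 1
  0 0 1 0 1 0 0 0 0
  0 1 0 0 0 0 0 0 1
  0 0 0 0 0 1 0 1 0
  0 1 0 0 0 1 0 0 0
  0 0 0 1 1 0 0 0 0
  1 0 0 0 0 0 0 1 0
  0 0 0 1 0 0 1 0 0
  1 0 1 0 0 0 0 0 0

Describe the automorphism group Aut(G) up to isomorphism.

D_9

Every vertex has degree 2 and the graph is connected, so G is the 9-cycle C_9. The automorphisms of the 9-cycle are exactly the symmetries of a regular 9-gon: the dihedral group D_9, |D_9| = 18.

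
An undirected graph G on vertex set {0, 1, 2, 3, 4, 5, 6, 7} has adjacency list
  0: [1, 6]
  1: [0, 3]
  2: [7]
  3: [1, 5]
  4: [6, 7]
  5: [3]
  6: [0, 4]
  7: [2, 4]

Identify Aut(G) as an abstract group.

C_2

The degree sequence is [2, 2, 1, 2, 2, 1, 2, 2]; the two degree-1 vertices 2 and 5 are the ends of a path, so G = P_8. The only nontrivial automorphism of a path is the end-to-end reflection, so Aut(G) ≅ Z_2.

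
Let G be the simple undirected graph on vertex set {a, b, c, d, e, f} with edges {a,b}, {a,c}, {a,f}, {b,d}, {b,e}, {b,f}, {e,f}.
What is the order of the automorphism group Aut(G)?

Degrees alone do not determine every vertex (e.g. a and f both have degree 3), but their neighbour-degree multisets differ: N(a) has degrees [1, 3, 4] while N(f) has degrees [2, 3, 4]. Repeating this refinement separates all vertices, so the only automorphism is the identity.

1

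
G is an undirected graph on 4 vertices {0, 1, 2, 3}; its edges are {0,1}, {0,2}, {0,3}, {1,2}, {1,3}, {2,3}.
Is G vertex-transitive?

All 4 vertices are pairwise adjacent: G = K_4. Every bijection on the vertex set is an automorphism of K_4; hence Aut(K_4) ≅ S_4, order 24. This group acts transitively on the 4 vertices.

Yes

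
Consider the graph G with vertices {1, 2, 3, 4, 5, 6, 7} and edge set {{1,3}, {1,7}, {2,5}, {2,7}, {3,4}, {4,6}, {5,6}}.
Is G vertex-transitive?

Yes

G is 2-regular and connected on 7 vertices, i.e. the cycle C_7. The automorphisms of the 7-cycle are exactly the symmetries of a regular 7-gon: the dihedral group D_7, |D_7| = 14. Under this action every vertex can be carried to every other, so G is vertex-transitive.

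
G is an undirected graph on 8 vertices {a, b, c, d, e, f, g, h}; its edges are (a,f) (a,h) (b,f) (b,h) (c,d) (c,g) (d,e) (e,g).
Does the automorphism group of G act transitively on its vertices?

G has two connected components, {a, b, f, h} and {c, d, e, g}; each is 2-regular, so G = C_4 ⊔ C_4. Aut of a disjoint union of two copies of C_4 is the wreath product D_4 ≀ Z_2, of order 2·8² = 128. Under this action every vertex can be carried to every other, so G is vertex-transitive.

Yes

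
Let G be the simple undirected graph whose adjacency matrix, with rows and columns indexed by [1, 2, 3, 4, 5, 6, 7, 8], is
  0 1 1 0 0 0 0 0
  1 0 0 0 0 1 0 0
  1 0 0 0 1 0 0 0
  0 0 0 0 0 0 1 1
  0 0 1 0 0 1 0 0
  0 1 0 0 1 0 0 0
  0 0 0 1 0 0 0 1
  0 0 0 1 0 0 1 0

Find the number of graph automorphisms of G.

G has two connected components, {1, 2, 3, 5, 6} and {4, 7, 8}; each is 2-regular, so G = C_5 ⊔ C_3. No automorphism exchanges components of different sizes, hence Aut(G) is the direct product D_3 × D_5, order 60.

60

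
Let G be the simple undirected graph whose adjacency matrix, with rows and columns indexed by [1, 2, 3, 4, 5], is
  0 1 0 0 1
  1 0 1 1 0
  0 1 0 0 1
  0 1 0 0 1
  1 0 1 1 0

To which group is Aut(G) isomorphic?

S_2 × S_3

The vertices split by degree into {2, 5} (degree 3) and {1, 3, 4} (degree 2); every edge runs between the two parts, so G is the complete bipartite graph K_{2,3}. The parts have unequal sizes, so no automorphism swaps them; each part is permuted independently, giving S_2 × S_3 of order 2!·3! = 12.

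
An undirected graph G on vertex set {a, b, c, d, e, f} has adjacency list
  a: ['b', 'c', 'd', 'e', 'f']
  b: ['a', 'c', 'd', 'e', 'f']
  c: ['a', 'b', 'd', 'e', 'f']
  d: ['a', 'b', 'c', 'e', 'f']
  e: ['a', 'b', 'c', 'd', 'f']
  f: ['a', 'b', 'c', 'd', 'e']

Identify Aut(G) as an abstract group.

the symmetric group on 6 letters

Every vertex has degree 5, so G is the complete graph K_6. Every bijection on the vertex set is an automorphism of K_6; hence Aut(K_6) ≅ S_6, order 720.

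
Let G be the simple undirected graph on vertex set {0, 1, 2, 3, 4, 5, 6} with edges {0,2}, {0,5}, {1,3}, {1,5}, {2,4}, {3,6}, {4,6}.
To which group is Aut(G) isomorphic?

Every vertex has degree 2 and the graph is connected, so G is the 7-cycle C_7. C_7 has 7 rotations and 7 reflections, so Aut(C_7) ≅ D_7 of order 14.

the dihedral group of order 14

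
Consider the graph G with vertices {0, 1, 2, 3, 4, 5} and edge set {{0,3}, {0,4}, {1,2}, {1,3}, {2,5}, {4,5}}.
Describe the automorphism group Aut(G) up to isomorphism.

the dihedral group of order 12

Every vertex has degree 2 and the graph is connected, so G is the 6-cycle C_6. The automorphisms of the 6-cycle are exactly the symmetries of a regular 6-gon: the dihedral group D_6, |D_6| = 12.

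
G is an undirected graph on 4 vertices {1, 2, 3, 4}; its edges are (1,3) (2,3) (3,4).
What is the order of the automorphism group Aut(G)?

Vertex 3 has degree 3 and every other vertex has degree 1, so G is the star K_{1,3} with centre 3. The 3 leaves are pairwise interchangeable while the centre is fixed, giving Aut(G) = S_3.

6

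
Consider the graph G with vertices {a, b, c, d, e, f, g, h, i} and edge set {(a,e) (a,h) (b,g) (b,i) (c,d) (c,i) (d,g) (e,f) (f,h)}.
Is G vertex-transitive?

G has two connected components, {b, c, d, g, i} and {a, e, f, h}; each is 2-regular, so G = C_5 ⊔ C_4. The orbit of a under Aut(G) is {a, e, f, h}, which does not contain b, so G is not vertex-transitive.

No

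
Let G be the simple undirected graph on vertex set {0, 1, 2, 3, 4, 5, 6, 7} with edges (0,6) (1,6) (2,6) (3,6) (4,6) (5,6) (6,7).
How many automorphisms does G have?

5040

Vertex 6 has degree 7 and every other vertex has degree 1, so G is the star K_{1,7} with centre 6. The 7 leaves are pairwise interchangeable while the centre is fixed, giving Aut(G) = S_7.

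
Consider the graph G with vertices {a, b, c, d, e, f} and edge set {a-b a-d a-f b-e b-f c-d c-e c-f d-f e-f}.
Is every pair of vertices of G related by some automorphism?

Vertex f is the only vertex of degree 5, so every automorphism fixes it; G is not vertex-transitive.

No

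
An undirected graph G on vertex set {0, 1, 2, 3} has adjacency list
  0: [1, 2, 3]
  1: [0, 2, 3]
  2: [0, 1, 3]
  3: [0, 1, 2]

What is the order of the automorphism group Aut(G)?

All 4 vertices are pairwise adjacent: G = K_4. Every bijection on the vertex set is an automorphism of K_4; hence Aut(K_4) ≅ S_4, order 24.

24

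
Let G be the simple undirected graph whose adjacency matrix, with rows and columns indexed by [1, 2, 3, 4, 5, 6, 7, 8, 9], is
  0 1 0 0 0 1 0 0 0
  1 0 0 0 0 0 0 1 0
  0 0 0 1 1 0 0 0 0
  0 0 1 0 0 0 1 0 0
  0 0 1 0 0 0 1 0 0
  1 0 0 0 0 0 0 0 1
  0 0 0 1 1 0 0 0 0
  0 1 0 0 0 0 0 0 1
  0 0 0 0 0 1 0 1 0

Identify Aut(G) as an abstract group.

D_4 × D_5

G has two connected components, {1, 2, 6, 8, 9} and {3, 4, 5, 7}; each is 2-regular, so G = C_5 ⊔ C_4. No automorphism exchanges components of different sizes, hence Aut(G) is the direct product D_4 × D_5, order 80.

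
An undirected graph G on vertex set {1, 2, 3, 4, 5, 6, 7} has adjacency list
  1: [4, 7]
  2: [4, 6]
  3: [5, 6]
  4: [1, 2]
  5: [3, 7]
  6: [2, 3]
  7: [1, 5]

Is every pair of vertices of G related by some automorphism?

Yes

G is 2-regular and connected on 7 vertices, i.e. the cycle C_7. The automorphisms of the 7-cycle are exactly the symmetries of a regular 7-gon: the dihedral group D_7, |D_7| = 14. Under this action every vertex can be carried to every other, so G is vertex-transitive.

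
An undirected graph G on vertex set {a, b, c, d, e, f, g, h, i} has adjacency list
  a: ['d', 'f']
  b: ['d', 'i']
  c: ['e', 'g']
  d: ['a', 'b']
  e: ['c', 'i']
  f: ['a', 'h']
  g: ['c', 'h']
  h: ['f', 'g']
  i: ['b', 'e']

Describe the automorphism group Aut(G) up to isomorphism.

Every vertex has degree 2 and the graph is connected, so G is the 9-cycle C_9. C_9 has 9 rotations and 9 reflections, so Aut(C_9) ≅ D_9 of order 18.

the dihedral group of order 18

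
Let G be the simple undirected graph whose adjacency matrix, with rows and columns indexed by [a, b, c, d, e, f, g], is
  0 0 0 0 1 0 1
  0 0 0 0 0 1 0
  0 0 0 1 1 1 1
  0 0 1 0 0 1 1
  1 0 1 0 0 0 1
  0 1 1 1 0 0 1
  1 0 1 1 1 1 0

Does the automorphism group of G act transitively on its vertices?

Vertex a is the only vertex of degree 2, so every automorphism fixes it; G is not vertex-transitive.

No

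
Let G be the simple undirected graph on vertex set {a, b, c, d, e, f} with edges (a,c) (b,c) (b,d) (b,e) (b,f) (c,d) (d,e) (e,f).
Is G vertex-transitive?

No

Vertex a is the only vertex of degree 1, so every automorphism fixes it; G is not vertex-transitive.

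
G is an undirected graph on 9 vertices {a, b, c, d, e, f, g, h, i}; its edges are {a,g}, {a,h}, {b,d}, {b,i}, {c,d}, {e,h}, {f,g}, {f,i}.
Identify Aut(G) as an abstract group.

The degree sequence is [2, 2, 1, 2, 1, 2, 2, 2, 2]; the two degree-1 vertices c and e are the ends of a path, so G = P_9. The only nontrivial automorphism of a path is the end-to-end reflection, so Aut(G) ≅ Z_2.

the cyclic group of order 2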